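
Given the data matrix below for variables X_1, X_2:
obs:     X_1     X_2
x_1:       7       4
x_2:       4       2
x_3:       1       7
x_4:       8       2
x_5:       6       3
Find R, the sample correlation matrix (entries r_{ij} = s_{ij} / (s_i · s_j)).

Step 1 — column means:
  mean(X_1) = (7 + 4 + 1 + 8 + 6) / 5 = 26/5 = 5.2
  mean(X_2) = (4 + 2 + 7 + 2 + 3) / 5 = 18/5 = 3.6

Step 2 — sample variances and covariances s[i,j] = (1/(n-1)) · Σ_k (x_{k,i} - mean_i) · (x_{k,j} - mean_j), with n-1 = 4:
  s[X_1,X_1] = ((1.8)·(1.8) + (-1.2)·(-1.2) + (-4.2)·(-4.2) + (2.8)·(2.8) + (0.8)·(0.8)) / 4 = 30.8/4 = 7.7
  s[X_1,X_2] = ((1.8)·(0.4) + (-1.2)·(-1.6) + (-4.2)·(3.4) + (2.8)·(-1.6) + (0.8)·(-0.6)) / 4 = -16.6/4 = -4.15
  s[X_2,X_2] = ((0.4)·(0.4) + (-1.6)·(-1.6) + (3.4)·(3.4) + (-1.6)·(-1.6) + (-0.6)·(-0.6)) / 4 = 17.2/4 = 4.3
  Sample standard deviations s_i = √(s[i,i]):
  s(X_1) = √(7.7) = 2.7749
  s(X_2) = √(4.3) = 2.0736

Step 3 — r_{ij} = s_{ij} / (s_i · s_j):
  r[X_1,X_1] = 1 (diagonal).
  r[X_1,X_2] = -4.15 / (2.7749 · 2.0736) = -4.15 / 5.7541 = -0.7212
  r[X_2,X_2] = 1 (diagonal).

R is symmetric with unit diagonal. Assembling:

R = [[1, -0.7212],
 [-0.7212, 1]]


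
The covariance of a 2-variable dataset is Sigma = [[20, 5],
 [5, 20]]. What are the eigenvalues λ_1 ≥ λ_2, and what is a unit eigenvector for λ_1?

Step 1 — characteristic polynomial of 2×2 Sigma:
  det(Sigma - λI) = λ² - trace · λ + det = 0.
  trace = 20 + 20 = 40, det = 20·20 - (5)² = 375.
Step 2 — discriminant:
  Δ = trace² - 4·det = 1600 - 1500 = 100.
Step 3 — eigenvalues:
  λ = (trace ± √Δ)/2 = (40 ± 10)/2,
  λ_1 = 25,  λ_2 = 15.

Step 4 — unit eigenvector for λ_1: solve (Sigma - λ_1 I)v = 0. First row:
  (20 - 25)·v_x + (5)·v_y = 0, i.e. (-5)·v_x + (5)·v_y = 0,
  so v ∝ (b, λ_1 - a) = (5, 5) = u.
  ||u|| = √((5)² + (5)²) = √(50) ≈ 7.0711,
  v_1 = u/||u|| ≈ (0.7071, 0.7071) (||v_1|| = 1).

λ_1 = 25,  λ_2 = 15;  v_1 ≈ (0.7071, 0.7071)


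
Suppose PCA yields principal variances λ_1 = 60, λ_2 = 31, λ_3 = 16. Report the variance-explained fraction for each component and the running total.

Step 1 — total variance = trace(Sigma) = Σ λ_i = 60 + 31 + 16 = 107.

Step 2 — fraction explained by component i = λ_i / Σ λ:
  PC1: 60/107 = 0.5607
  PC2: 31/107 = 0.2897
  PC3: 16/107 = 0.1495

Step 3 — cumulative fraction after k components = (λ_1 + ... + λ_k) / Σ λ:
  k = 1: 60/107 = 0.5607
  k = 2: (60 + 31)/107 = 91/107 = 0.8505
  k = 3: (60 + 31 + 16)/107 = 107/107 = 1

Summary (fraction, with percent):

explained: PC1 0.5607 (56.07%), PC2 0.2897 (28.97%), PC3 0.1495 (14.95%);  cumulative: 0.5607, 0.8505, 1


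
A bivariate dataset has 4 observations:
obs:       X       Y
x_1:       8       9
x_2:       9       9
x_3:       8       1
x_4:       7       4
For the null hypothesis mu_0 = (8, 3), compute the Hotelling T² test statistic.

Step 1 — sample mean vector:
  mean(X) = (8 + 9 + 8 + 7) / 4 = 32/4 = 8
  mean(Y) = (9 + 9 + 1 + 4) / 4 = 23/4 = 5.75
  x̄ = (8, 5.75),  deviation x̄ - mu_0 = (8, 5.75) - (8, 3) = (0, 2.75).

Step 2 — sample covariance matrix, S[i,j] = (1/(n-1)) · Σ_k (x_{k,i} - mean_i) · (x_{k,j} - mean_j), divisor n-1 = 3:
  S[X,X] = ((0)·(0) + (1)·(1) + (0)·(0) + (-1)·(-1)) / 3 = 2/3 = 0.6667
  S[X,Y] = ((0)·(3.25) + (1)·(3.25) + (0)·(-4.75) + (-1)·(-1.75)) / 3 = 5/3 = 1.6667
  S[Y,Y] = ((3.25)·(3.25) + (3.25)·(3.25) + (-4.75)·(-4.75) + (-1.75)·(-1.75)) / 3 = 46.75/3 = 15.5833
  S = [[0.6667, 1.6667],
 [1.6667, 15.5833]].

Step 3 — invert S. det(S) = 0.6667·15.5833 - (1.6667)² = 7.6111.
  S^{-1} = (1/det) · [[d, -b], [-b, a]] = [[2.0474, -0.219],
 [-0.219, 0.0876]].

Step 4 — quadratic form (x̄ - mu_0)^T · S^{-1} · (x̄ - mu_0):
  S^{-1} · (x̄ - mu_0) = (-0.6022, 0.2409),
  (x̄ - mu_0)^T · [...] = (0)·(-0.6022) + (2.75)·(0.2409) = 0.6624.

Step 5 — scale by n: T² = 4 · 0.6624 = 2.6496.

T² ≈ 2.6496


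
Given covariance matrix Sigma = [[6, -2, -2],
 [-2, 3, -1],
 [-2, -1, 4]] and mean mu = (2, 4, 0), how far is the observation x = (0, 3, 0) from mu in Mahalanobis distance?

Step 1 — centre the observation: (x - mu) = (-2, -1, 0).

Step 2 — invert Sigma (cofactor / det for 3×3, or solve directly):
  Sigma^{-1} = [[0.3667, 0.3333, 0.2667],
 [0.3333, 0.6667, 0.3333],
 [0.2667, 0.3333, 0.4667]].

Step 3 — form the quadratic (x - mu)^T · Sigma^{-1} · (x - mu):
  Sigma^{-1} · (x - mu) = (-1.0667, -1.3333, -0.8667).
  (x - mu)^T · [Sigma^{-1} · (x - mu)] = (-2)·(-1.0667) + (-1)·(-1.3333) + (0)·(-0.8667) = 3.4667.

Step 4 — take square root: d = √(3.4667) ≈ 1.8619.

d(x, mu) = √(3.4667) ≈ 1.8619


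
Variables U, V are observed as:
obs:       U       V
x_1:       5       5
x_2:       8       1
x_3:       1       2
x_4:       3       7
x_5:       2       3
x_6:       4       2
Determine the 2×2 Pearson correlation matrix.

Step 1 — column means:
  mean(U) = (5 + 8 + 1 + 3 + 2 + 4) / 6 = 23/6 = 3.8333
  mean(V) = (5 + 1 + 2 + 7 + 3 + 2) / 6 = 20/6 = 3.3333

Step 2 — sample variances and covariances s[i,j] = (1/(n-1)) · Σ_k (x_{k,i} - mean_i) · (x_{k,j} - mean_j), with n-1 = 5:
  s[U,U] = ((1.1667)·(1.1667) + (4.1667)·(4.1667) + (-2.8333)·(-2.8333) + (-0.8333)·(-0.8333) + (-1.8333)·(-1.8333) + (0.1667)·(0.1667)) / 5 = 30.8333/5 = 6.1667
  s[U,V] = ((1.1667)·(1.6667) + (4.1667)·(-2.3333) + (-2.8333)·(-1.3333) + (-0.8333)·(3.6667) + (-1.8333)·(-0.3333) + (0.1667)·(-1.3333)) / 5 = -6.6667/5 = -1.3333
  s[V,V] = ((1.6667)·(1.6667) + (-2.3333)·(-2.3333) + (-1.3333)·(-1.3333) + (3.6667)·(3.6667) + (-0.3333)·(-0.3333) + (-1.3333)·(-1.3333)) / 5 = 25.3333/5 = 5.0667
  Sample standard deviations s_i = √(s[i,i]):
  s(U) = √(6.1667) = 2.4833
  s(V) = √(5.0667) = 2.2509

Step 3 — r_{ij} = s_{ij} / (s_i · s_j):
  r[U,U] = 1 (diagonal).
  r[U,V] = -1.3333 / (2.4833 · 2.2509) = -1.3333 / 5.5897 = -0.2385
  r[V,V] = 1 (diagonal).

R is symmetric with unit diagonal. Assembling:

R = [[1, -0.2385],
 [-0.2385, 1]]


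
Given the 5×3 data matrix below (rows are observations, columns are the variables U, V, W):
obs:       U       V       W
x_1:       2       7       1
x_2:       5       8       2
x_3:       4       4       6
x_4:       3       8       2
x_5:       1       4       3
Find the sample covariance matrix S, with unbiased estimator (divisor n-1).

Step 1 — column means:
  mean(U) = (2 + 5 + 4 + 3 + 1) / 5 = 15/5 = 3
  mean(V) = (7 + 8 + 4 + 8 + 4) / 5 = 31/5 = 6.2
  mean(W) = (1 + 2 + 6 + 2 + 3) / 5 = 14/5 = 2.8

Step 2 — sample covariance S[i,j] = (1/(n-1)) · Σ_k (x_{k,i} - mean_i) · (x_{k,j} - mean_j), with n-1 = 4.
  S[U,U] = ((-1)·(-1) + (2)·(2) + (1)·(1) + (0)·(0) + (-2)·(-2)) / 4 = 10/4 = 2.5
  S[U,V] = ((-1)·(0.8) + (2)·(1.8) + (1)·(-2.2) + (0)·(1.8) + (-2)·(-2.2)) / 4 = 5/4 = 1.25
  S[U,W] = ((-1)·(-1.8) + (2)·(-0.8) + (1)·(3.2) + (0)·(-0.8) + (-2)·(0.2)) / 4 = 3/4 = 0.75
  S[V,V] = ((0.8)·(0.8) + (1.8)·(1.8) + (-2.2)·(-2.2) + (1.8)·(1.8) + (-2.2)·(-2.2)) / 4 = 16.8/4 = 4.2
  S[V,W] = ((0.8)·(-1.8) + (1.8)·(-0.8) + (-2.2)·(3.2) + (1.8)·(-0.8) + (-2.2)·(0.2)) / 4 = -11.8/4 = -2.95
  S[W,W] = ((-1.8)·(-1.8) + (-0.8)·(-0.8) + (3.2)·(3.2) + (-0.8)·(-0.8) + (0.2)·(0.2)) / 4 = 14.8/4 = 3.7

S is symmetric (S[j,i] = S[i,j]). Assembling:

S = [[2.5, 1.25, 0.75],
 [1.25, 4.2, -2.95],
 [0.75, -2.95, 3.7]]


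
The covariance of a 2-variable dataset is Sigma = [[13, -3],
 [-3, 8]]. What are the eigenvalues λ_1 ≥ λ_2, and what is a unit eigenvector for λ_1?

Step 1 — characteristic polynomial of 2×2 Sigma:
  det(Sigma - λI) = λ² - trace · λ + det = 0.
  trace = 13 + 8 = 21, det = 13·8 - (-3)² = 95.
Step 2 — discriminant:
  Δ = trace² - 4·det = 441 - 380 = 61.
Step 3 — eigenvalues:
  λ = (trace ± √Δ)/2 = (21 ± 7.8102)/2,
  λ_1 = 14.4051,  λ_2 = 6.5949.

Step 4 — unit eigenvector for λ_1: solve (Sigma - λ_1 I)v = 0. First row:
  (13 - 14.4051)·v_x + (-3)·v_y = 0, i.e. (-1.4051)·v_x + (-3)·v_y = 0,
  so v ∝ (b, λ_1 - a) = (-3, 1.4051); multiply by -1 so the first entry is positive: u = (3, -1.4051).
  ||u|| = √((3)² + (-1.4051)²) = √(10.9744) ≈ 3.3128,
  v_1 = u/||u|| ≈ (0.9056, -0.4242) (||v_1|| = 1).

λ_1 = 14.4051,  λ_2 = 6.5949;  v_1 ≈ (0.9056, -0.4242)


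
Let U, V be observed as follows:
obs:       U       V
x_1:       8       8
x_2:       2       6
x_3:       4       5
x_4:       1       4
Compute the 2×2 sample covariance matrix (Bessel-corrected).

Step 1 — column means:
  mean(U) = (8 + 2 + 4 + 1) / 4 = 15/4 = 3.75
  mean(V) = (8 + 6 + 5 + 4) / 4 = 23/4 = 5.75

Step 2 — sample covariance S[i,j] = (1/(n-1)) · Σ_k (x_{k,i} - mean_i) · (x_{k,j} - mean_j), with n-1 = 3.
  S[U,U] = ((4.25)·(4.25) + (-1.75)·(-1.75) + (0.25)·(0.25) + (-2.75)·(-2.75)) / 3 = 28.75/3 = 9.5833
  S[U,V] = ((4.25)·(2.25) + (-1.75)·(0.25) + (0.25)·(-0.75) + (-2.75)·(-1.75)) / 3 = 13.75/3 = 4.5833
  S[V,V] = ((2.25)·(2.25) + (0.25)·(0.25) + (-0.75)·(-0.75) + (-1.75)·(-1.75)) / 3 = 8.75/3 = 2.9167

S is symmetric (S[j,i] = S[i,j]). Assembling:

S = [[9.5833, 4.5833],
 [4.5833, 2.9167]]


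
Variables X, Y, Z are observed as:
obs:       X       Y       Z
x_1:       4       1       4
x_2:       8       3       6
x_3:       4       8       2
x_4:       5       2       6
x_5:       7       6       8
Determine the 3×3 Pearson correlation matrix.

Step 1 — column means:
  mean(X) = (4 + 8 + 4 + 5 + 7) / 5 = 28/5 = 5.6
  mean(Y) = (1 + 3 + 8 + 2 + 6) / 5 = 20/5 = 4
  mean(Z) = (4 + 6 + 2 + 6 + 8) / 5 = 26/5 = 5.2

Step 2 — sample variances and covariances s[i,j] = (1/(n-1)) · Σ_k (x_{k,i} - mean_i) · (x_{k,j} - mean_j), with n-1 = 4:
  s[X,X] = ((-1.6)·(-1.6) + (2.4)·(2.4) + (-1.6)·(-1.6) + (-0.6)·(-0.6) + (1.4)·(1.4)) / 4 = 13.2/4 = 3.3
  s[X,Y] = ((-1.6)·(-3) + (2.4)·(-1) + (-1.6)·(4) + (-0.6)·(-2) + (1.4)·(2)) / 4 = 0/4 = 0
  s[X,Z] = ((-1.6)·(-1.2) + (2.4)·(0.8) + (-1.6)·(-3.2) + (-0.6)·(0.8) + (1.4)·(2.8)) / 4 = 12.4/4 = 3.1
  s[Y,Y] = ((-3)·(-3) + (-1)·(-1) + (4)·(4) + (-2)·(-2) + (2)·(2)) / 4 = 34/4 = 8.5
  s[Y,Z] = ((-3)·(-1.2) + (-1)·(0.8) + (4)·(-3.2) + (-2)·(0.8) + (2)·(2.8)) / 4 = -6/4 = -1.5
  s[Z,Z] = ((-1.2)·(-1.2) + (0.8)·(0.8) + (-3.2)·(-3.2) + (0.8)·(0.8) + (2.8)·(2.8)) / 4 = 20.8/4 = 5.2
  Sample standard deviations s_i = √(s[i,i]):
  s(X) = √(3.3) = 1.8166
  s(Y) = √(8.5) = 2.9155
  s(Z) = √(5.2) = 2.2804

Step 3 — r_{ij} = s_{ij} / (s_i · s_j):
  r[X,X] = 1 (diagonal).
  r[X,Y] = 0 / (1.8166 · 2.9155) = 0 / 5.2962 = 0
  r[X,Z] = 3.1 / (1.8166 · 2.2804) = 3.1 / 4.1425 = 0.7483
  r[Y,Y] = 1 (diagonal).
  r[Y,Z] = -1.5 / (2.9155 · 2.2804) = -1.5 / 6.6483 = -0.2256
  r[Z,Z] = 1 (diagonal).

R is symmetric with unit diagonal. Assembling:

R = [[1, 0, 0.7483],
 [0, 1, -0.2256],
 [0.7483, -0.2256, 1]]


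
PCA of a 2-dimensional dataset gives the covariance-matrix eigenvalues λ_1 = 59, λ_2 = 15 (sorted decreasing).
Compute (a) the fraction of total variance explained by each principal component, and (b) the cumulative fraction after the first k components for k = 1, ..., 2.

Step 1 — total variance = trace(Sigma) = Σ λ_i = 59 + 15 = 74.

Step 2 — fraction explained by component i = λ_i / Σ λ:
  PC1: 59/74 = 0.7973
  PC2: 15/74 = 0.2027

Step 3 — cumulative fraction after k components = (λ_1 + ... + λ_k) / Σ λ:
  k = 1: 59/74 = 0.7973
  k = 2: (59 + 15)/74 = 74/74 = 1

Summary (fraction, with percent):

explained: PC1 0.7973 (79.73%), PC2 0.2027 (20.27%);  cumulative: 0.7973, 1


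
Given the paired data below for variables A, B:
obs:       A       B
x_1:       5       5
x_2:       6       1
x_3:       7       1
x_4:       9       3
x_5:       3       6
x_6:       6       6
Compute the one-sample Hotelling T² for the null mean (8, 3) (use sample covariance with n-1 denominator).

Step 1 — sample mean vector:
  mean(A) = (5 + 6 + 7 + 9 + 3 + 6) / 6 = 36/6 = 6
  mean(B) = (5 + 1 + 1 + 3 + 6 + 6) / 6 = 22/6 = 3.6667
  x̄ = (6, 3.6667),  deviation x̄ - mu_0 = (6, 3.6667) - (8, 3) = (-2, 0.6667).

Step 2 — sample covariance matrix, S[i,j] = (1/(n-1)) · Σ_k (x_{k,i} - mean_i) · (x_{k,j} - mean_j), divisor n-1 = 5:
  S[A,A] = ((-1)·(-1) + (0)·(0) + (1)·(1) + (3)·(3) + (-3)·(-3) + (0)·(0)) / 5 = 20/5 = 4
  S[A,B] = ((-1)·(1.3333) + (0)·(-2.6667) + (1)·(-2.6667) + (3)·(-0.6667) + (-3)·(2.3333) + (0)·(2.3333)) / 5 = -13/5 = -2.6
  S[B,B] = ((1.3333)·(1.3333) + (-2.6667)·(-2.6667) + (-2.6667)·(-2.6667) + (-0.6667)·(-0.6667) + (2.3333)·(2.3333) + (2.3333)·(2.3333)) / 5 = 27.3333/5 = 5.4667
  S = [[4, -2.6],
 [-2.6, 5.4667]].

Step 3 — invert S. det(S) = 4·5.4667 - (-2.6)² = 15.1067.
  S^{-1} = (1/det) · [[d, -b], [-b, a]] = [[0.3619, 0.1721],
 [0.1721, 0.2648]].

Step 4 — quadratic form (x̄ - mu_0)^T · S^{-1} · (x̄ - mu_0):
  S^{-1} · (x̄ - mu_0) = (-0.609, -0.1677),
  (x̄ - mu_0)^T · [...] = (-2)·(-0.609) + (0.6667)·(-0.1677) = 1.1062.

Step 5 — scale by n: T² = 6 · 1.1062 = 6.6372.

T² ≈ 6.6372


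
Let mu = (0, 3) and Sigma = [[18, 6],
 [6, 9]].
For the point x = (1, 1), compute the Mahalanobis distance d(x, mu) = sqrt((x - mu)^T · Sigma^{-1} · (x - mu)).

Step 1 — centre the observation: (x - mu) = (1, -2).

Step 2 — invert Sigma. det(Sigma) = 18·9 - (6)² = 126.
  Sigma^{-1} = (1/det) · [[d, -b], [-b, a]] = [[0.0714, -0.0476],
 [-0.0476, 0.1429]].

Step 3 — form the quadratic (x - mu)^T · Sigma^{-1} · (x - mu):
  Sigma^{-1} · (x - mu) = (0.1667, -0.3333).
  (x - mu)^T · [Sigma^{-1} · (x - mu)] = (1)·(0.1667) + (-2)·(-0.3333) = 0.8333.

Step 4 — take square root: d = √(0.8333) ≈ 0.9129.

d(x, mu) = √(0.8333) ≈ 0.9129


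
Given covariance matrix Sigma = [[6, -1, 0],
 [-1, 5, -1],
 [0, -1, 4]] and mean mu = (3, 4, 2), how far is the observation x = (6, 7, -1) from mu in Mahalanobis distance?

Step 1 — centre the observation: (x - mu) = (3, 3, -3).

Step 2 — invert Sigma (cofactor / det for 3×3, or solve directly):
  Sigma^{-1} = [[0.1727, 0.0364, 0.0091],
 [0.0364, 0.2182, 0.0545],
 [0.0091, 0.0545, 0.2636]].

Step 3 — form the quadratic (x - mu)^T · Sigma^{-1} · (x - mu):
  Sigma^{-1} · (x - mu) = (0.6, 0.6, -0.6).
  (x - mu)^T · [Sigma^{-1} · (x - mu)] = (3)·(0.6) + (3)·(0.6) + (-3)·(-0.6) = 5.4.

Step 4 — take square root: d = √(5.4) ≈ 2.3238.

d(x, mu) = √(5.4) ≈ 2.3238


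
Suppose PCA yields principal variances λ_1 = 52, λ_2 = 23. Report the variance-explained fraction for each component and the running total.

Step 1 — total variance = trace(Sigma) = Σ λ_i = 52 + 23 = 75.

Step 2 — fraction explained by component i = λ_i / Σ λ:
  PC1: 52/75 = 0.6933
  PC2: 23/75 = 0.3067

Step 3 — cumulative fraction after k components = (λ_1 + ... + λ_k) / Σ λ:
  k = 1: 52/75 = 0.6933
  k = 2: (52 + 23)/75 = 75/75 = 1

Summary (fraction, with percent):

explained: PC1 0.6933 (69.33%), PC2 0.3067 (30.67%);  cumulative: 0.6933, 1


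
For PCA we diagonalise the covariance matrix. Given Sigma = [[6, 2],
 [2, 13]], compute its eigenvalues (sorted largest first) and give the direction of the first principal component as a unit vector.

Step 1 — characteristic polynomial of 2×2 Sigma:
  det(Sigma - λI) = λ² - trace · λ + det = 0.
  trace = 6 + 13 = 19, det = 6·13 - (2)² = 74.
Step 2 — discriminant:
  Δ = trace² - 4·det = 361 - 296 = 65.
Step 3 — eigenvalues:
  λ = (trace ± √Δ)/2 = (19 ± 8.0623)/2,
  λ_1 = 13.5311,  λ_2 = 5.4689.

Step 4 — unit eigenvector for λ_1: solve (Sigma - λ_1 I)v = 0. First row:
  (6 - 13.5311)·v_x + (2)·v_y = 0, i.e. (-7.5311)·v_x + (2)·v_y = 0,
  so v ∝ (b, λ_1 - a) = (2, 7.5311) = u.
  ||u|| = √((2)² + (7.5311)²) = √(60.7179) ≈ 7.7922,
  v_1 = u/||u|| ≈ (0.2567, 0.9665) (||v_1|| = 1).

λ_1 = 13.5311,  λ_2 = 5.4689;  v_1 ≈ (0.2567, 0.9665)


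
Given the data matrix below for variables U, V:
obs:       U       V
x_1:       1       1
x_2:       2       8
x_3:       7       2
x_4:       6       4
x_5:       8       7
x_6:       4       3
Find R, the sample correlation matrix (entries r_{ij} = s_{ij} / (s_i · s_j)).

Step 1 — column means:
  mean(U) = (1 + 2 + 7 + 6 + 8 + 4) / 6 = 28/6 = 4.6667
  mean(V) = (1 + 8 + 2 + 4 + 7 + 3) / 6 = 25/6 = 4.1667

Step 2 — sample variances and covariances s[i,j] = (1/(n-1)) · Σ_k (x_{k,i} - mean_i) · (x_{k,j} - mean_j), with n-1 = 5:
  s[U,U] = ((-3.6667)·(-3.6667) + (-2.6667)·(-2.6667) + (2.3333)·(2.3333) + (1.3333)·(1.3333) + (3.3333)·(3.3333) + (-0.6667)·(-0.6667)) / 5 = 39.3333/5 = 7.8667
  s[U,V] = ((-3.6667)·(-3.1667) + (-2.6667)·(3.8333) + (2.3333)·(-2.1667) + (1.3333)·(-0.1667) + (3.3333)·(2.8333) + (-0.6667)·(-1.1667)) / 5 = 6.3333/5 = 1.2667
  s[V,V] = ((-3.1667)·(-3.1667) + (3.8333)·(3.8333) + (-2.1667)·(-2.1667) + (-0.1667)·(-0.1667) + (2.8333)·(2.8333) + (-1.1667)·(-1.1667)) / 5 = 38.8333/5 = 7.7667
  Sample standard deviations s_i = √(s[i,i]):
  s(U) = √(7.8667) = 2.8048
  s(V) = √(7.7667) = 2.7869

Step 3 — r_{ij} = s_{ij} / (s_i · s_j):
  r[U,U] = 1 (diagonal).
  r[U,V] = 1.2667 / (2.8048 · 2.7869) = 1.2667 / 7.8165 = 0.1621
  r[V,V] = 1 (diagonal).

R is symmetric with unit diagonal. Assembling:

R = [[1, 0.1621],
 [0.1621, 1]]


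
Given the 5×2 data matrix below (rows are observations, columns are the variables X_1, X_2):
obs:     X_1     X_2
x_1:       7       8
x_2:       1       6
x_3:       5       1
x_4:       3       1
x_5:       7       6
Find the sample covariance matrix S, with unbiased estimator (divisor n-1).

Step 1 — column means:
  mean(X_1) = (7 + 1 + 5 + 3 + 7) / 5 = 23/5 = 4.6
  mean(X_2) = (8 + 6 + 1 + 1 + 6) / 5 = 22/5 = 4.4

Step 2 — sample covariance S[i,j] = (1/(n-1)) · Σ_k (x_{k,i} - mean_i) · (x_{k,j} - mean_j), with n-1 = 4.
  S[X_1,X_1] = ((2.4)·(2.4) + (-3.6)·(-3.6) + (0.4)·(0.4) + (-1.6)·(-1.6) + (2.4)·(2.4)) / 4 = 27.2/4 = 6.8
  S[X_1,X_2] = ((2.4)·(3.6) + (-3.6)·(1.6) + (0.4)·(-3.4) + (-1.6)·(-3.4) + (2.4)·(1.6)) / 4 = 10.8/4 = 2.7
  S[X_2,X_2] = ((3.6)·(3.6) + (1.6)·(1.6) + (-3.4)·(-3.4) + (-3.4)·(-3.4) + (1.6)·(1.6)) / 4 = 41.2/4 = 10.3

S is symmetric (S[j,i] = S[i,j]). Assembling:

S = [[6.8, 2.7],
 [2.7, 10.3]]


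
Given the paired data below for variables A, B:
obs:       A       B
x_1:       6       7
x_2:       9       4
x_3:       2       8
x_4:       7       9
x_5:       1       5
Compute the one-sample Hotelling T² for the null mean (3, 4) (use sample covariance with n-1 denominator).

Step 1 — sample mean vector:
  mean(A) = (6 + 9 + 2 + 7 + 1) / 5 = 25/5 = 5
  mean(B) = (7 + 4 + 8 + 9 + 5) / 5 = 33/5 = 6.6
  x̄ = (5, 6.6),  deviation x̄ - mu_0 = (5, 6.6) - (3, 4) = (2, 2.6).

Step 2 — sample covariance matrix, S[i,j] = (1/(n-1)) · Σ_k (x_{k,i} - mean_i) · (x_{k,j} - mean_j), divisor n-1 = 4:
  S[A,A] = ((1)·(1) + (4)·(4) + (-3)·(-3) + (2)·(2) + (-4)·(-4)) / 4 = 46/4 = 11.5
  S[A,B] = ((1)·(0.4) + (4)·(-2.6) + (-3)·(1.4) + (2)·(2.4) + (-4)·(-1.6)) / 4 = -3/4 = -0.75
  S[B,B] = ((0.4)·(0.4) + (-2.6)·(-2.6) + (1.4)·(1.4) + (2.4)·(2.4) + (-1.6)·(-1.6)) / 4 = 17.2/4 = 4.3
  S = [[11.5, -0.75],
 [-0.75, 4.3]].

Step 3 — invert S. det(S) = 11.5·4.3 - (-0.75)² = 48.8875.
  S^{-1} = (1/det) · [[d, -b], [-b, a]] = [[0.088, 0.0153],
 [0.0153, 0.2352]].

Step 4 — quadratic form (x̄ - mu_0)^T · S^{-1} · (x̄ - mu_0):
  S^{-1} · (x̄ - mu_0) = (0.2158, 0.6423),
  (x̄ - mu_0)^T · [...] = (2)·(0.2158) + (2.6)·(0.6423) = 2.1016.

Step 5 — scale by n: T² = 5 · 2.1016 = 10.5078.

T² ≈ 10.5078


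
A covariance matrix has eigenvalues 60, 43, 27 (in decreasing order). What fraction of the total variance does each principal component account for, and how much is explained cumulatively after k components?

Step 1 — total variance = trace(Sigma) = Σ λ_i = 60 + 43 + 27 = 130.

Step 2 — fraction explained by component i = λ_i / Σ λ:
  PC1: 60/130 = 0.4615
  PC2: 43/130 = 0.3308
  PC3: 27/130 = 0.2077

Step 3 — cumulative fraction after k components = (λ_1 + ... + λ_k) / Σ λ:
  k = 1: 60/130 = 0.4615
  k = 2: (60 + 43)/130 = 103/130 = 0.7923
  k = 3: (60 + 43 + 27)/130 = 130/130 = 1

Summary (fraction, with percent):

explained: PC1 0.4615 (46.15%), PC2 0.3308 (33.08%), PC3 0.2077 (20.77%);  cumulative: 0.4615, 0.7923, 1


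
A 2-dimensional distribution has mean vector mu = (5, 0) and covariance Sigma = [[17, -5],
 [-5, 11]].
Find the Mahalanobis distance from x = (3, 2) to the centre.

Step 1 — centre the observation: (x - mu) = (-2, 2).

Step 2 — invert Sigma. det(Sigma) = 17·11 - (-5)² = 162.
  Sigma^{-1} = (1/det) · [[d, -b], [-b, a]] = [[0.0679, 0.0309],
 [0.0309, 0.1049]].

Step 3 — form the quadratic (x - mu)^T · Sigma^{-1} · (x - mu):
  Sigma^{-1} · (x - mu) = (-0.0741, 0.1481).
  (x - mu)^T · [Sigma^{-1} · (x - mu)] = (-2)·(-0.0741) + (2)·(0.1481) = 0.4444.

Step 4 — take square root: d = √(0.4444) ≈ 0.6667.

d(x, mu) = √(0.4444) ≈ 0.6667


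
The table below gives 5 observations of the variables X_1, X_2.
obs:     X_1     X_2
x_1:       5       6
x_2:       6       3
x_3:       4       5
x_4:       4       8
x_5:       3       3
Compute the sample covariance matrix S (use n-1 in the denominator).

Step 1 — column means:
  mean(X_1) = (5 + 6 + 4 + 4 + 3) / 5 = 22/5 = 4.4
  mean(X_2) = (6 + 3 + 5 + 8 + 3) / 5 = 25/5 = 5

Step 2 — sample covariance S[i,j] = (1/(n-1)) · Σ_k (x_{k,i} - mean_i) · (x_{k,j} - mean_j), with n-1 = 4.
  S[X_1,X_1] = ((0.6)·(0.6) + (1.6)·(1.6) + (-0.4)·(-0.4) + (-0.4)·(-0.4) + (-1.4)·(-1.4)) / 4 = 5.2/4 = 1.3
  S[X_1,X_2] = ((0.6)·(1) + (1.6)·(-2) + (-0.4)·(0) + (-0.4)·(3) + (-1.4)·(-2)) / 4 = -1/4 = -0.25
  S[X_2,X_2] = ((1)·(1) + (-2)·(-2) + (0)·(0) + (3)·(3) + (-2)·(-2)) / 4 = 18/4 = 4.5

S is symmetric (S[j,i] = S[i,j]). Assembling:

S = [[1.3, -0.25],
 [-0.25, 4.5]]


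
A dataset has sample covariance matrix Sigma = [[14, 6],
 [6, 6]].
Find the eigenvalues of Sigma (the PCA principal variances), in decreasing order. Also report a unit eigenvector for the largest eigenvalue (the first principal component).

Step 1 — characteristic polynomial of 2×2 Sigma:
  det(Sigma - λI) = λ² - trace · λ + det = 0.
  trace = 14 + 6 = 20, det = 14·6 - (6)² = 48.
Step 2 — discriminant:
  Δ = trace² - 4·det = 400 - 192 = 208.
Step 3 — eigenvalues:
  λ = (trace ± √Δ)/2 = (20 ± 14.4222)/2,
  λ_1 = 17.2111,  λ_2 = 2.7889.

Step 4 — unit eigenvector for λ_1: solve (Sigma - λ_1 I)v = 0. First row:
  (14 - 17.2111)·v_x + (6)·v_y = 0, i.e. (-3.2111)·v_x + (6)·v_y = 0,
  so v ∝ (b, λ_1 - a) = (6, 3.2111) = u.
  ||u|| = √((6)² + (3.2111)²) = √(46.3112) ≈ 6.8052,
  v_1 = u/||u|| ≈ (0.8817, 0.4719) (||v_1|| = 1).

λ_1 = 17.2111,  λ_2 = 2.7889;  v_1 ≈ (0.8817, 0.4719)


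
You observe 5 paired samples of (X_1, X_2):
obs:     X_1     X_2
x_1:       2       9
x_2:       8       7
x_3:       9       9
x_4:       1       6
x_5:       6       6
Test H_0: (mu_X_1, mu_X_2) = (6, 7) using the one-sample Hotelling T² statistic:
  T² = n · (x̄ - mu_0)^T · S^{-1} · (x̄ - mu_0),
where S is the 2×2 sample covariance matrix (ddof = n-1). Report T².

Step 1 — sample mean vector:
  mean(X_1) = (2 + 8 + 9 + 1 + 6) / 5 = 26/5 = 5.2
  mean(X_2) = (9 + 7 + 9 + 6 + 6) / 5 = 37/5 = 7.4
  x̄ = (5.2, 7.4),  deviation x̄ - mu_0 = (5.2, 7.4) - (6, 7) = (-0.8, 0.4).

Step 2 — sample covariance matrix, S[i,j] = (1/(n-1)) · Σ_k (x_{k,i} - mean_i) · (x_{k,j} - mean_j), divisor n-1 = 4:
  S[X_1,X_1] = ((-3.2)·(-3.2) + (2.8)·(2.8) + (3.8)·(3.8) + (-4.2)·(-4.2) + (0.8)·(0.8)) / 4 = 50.8/4 = 12.7
  S[X_1,X_2] = ((-3.2)·(1.6) + (2.8)·(-0.4) + (3.8)·(1.6) + (-4.2)·(-1.4) + (0.8)·(-1.4)) / 4 = 4.6/4 = 1.15
  S[X_2,X_2] = ((1.6)·(1.6) + (-0.4)·(-0.4) + (1.6)·(1.6) + (-1.4)·(-1.4) + (-1.4)·(-1.4)) / 4 = 9.2/4 = 2.3
  S = [[12.7, 1.15],
 [1.15, 2.3]].

Step 3 — invert S. det(S) = 12.7·2.3 - (1.15)² = 27.8875.
  S^{-1} = (1/det) · [[d, -b], [-b, a]] = [[0.0825, -0.0412],
 [-0.0412, 0.4554]].

Step 4 — quadratic form (x̄ - mu_0)^T · S^{-1} · (x̄ - mu_0):
  S^{-1} · (x̄ - mu_0) = (-0.0825, 0.2152),
  (x̄ - mu_0)^T · [...] = (-0.8)·(-0.0825) + (0.4)·(0.2152) = 0.152.

Step 5 — scale by n: T² = 5 · 0.152 = 0.7602.

T² ≈ 0.7602


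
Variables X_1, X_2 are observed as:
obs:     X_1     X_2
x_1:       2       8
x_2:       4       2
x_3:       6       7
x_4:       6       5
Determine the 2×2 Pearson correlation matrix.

Step 1 — column means:
  mean(X_1) = (2 + 4 + 6 + 6) / 4 = 18/4 = 4.5
  mean(X_2) = (8 + 2 + 7 + 5) / 4 = 22/4 = 5.5

Step 2 — sample variances and covariances s[i,j] = (1/(n-1)) · Σ_k (x_{k,i} - mean_i) · (x_{k,j} - mean_j), with n-1 = 3:
  s[X_1,X_1] = ((-2.5)·(-2.5) + (-0.5)·(-0.5) + (1.5)·(1.5) + (1.5)·(1.5)) / 3 = 11/3 = 3.6667
  s[X_1,X_2] = ((-2.5)·(2.5) + (-0.5)·(-3.5) + (1.5)·(1.5) + (1.5)·(-0.5)) / 3 = -3/3 = -1
  s[X_2,X_2] = ((2.5)·(2.5) + (-3.5)·(-3.5) + (1.5)·(1.5) + (-0.5)·(-0.5)) / 3 = 21/3 = 7
  Sample standard deviations s_i = √(s[i,i]):
  s(X_1) = √(3.6667) = 1.9149
  s(X_2) = √(7) = 2.6458

Step 3 — r_{ij} = s_{ij} / (s_i · s_j):
  r[X_1,X_1] = 1 (diagonal).
  r[X_1,X_2] = -1 / (1.9149 · 2.6458) = -1 / 5.0662 = -0.1974
  r[X_2,X_2] = 1 (diagonal).

R is symmetric with unit diagonal. Assembling:

R = [[1, -0.1974],
 [-0.1974, 1]]


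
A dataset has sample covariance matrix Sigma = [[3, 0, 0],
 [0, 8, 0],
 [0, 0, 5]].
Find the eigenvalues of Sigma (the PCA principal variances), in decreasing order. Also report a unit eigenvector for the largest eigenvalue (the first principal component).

Step 1 — characteristic polynomial p(λ) = det(λI - Sigma) = λ³ - tr·λ² + c_1·λ - det, where tr = trace, c_1 = sum of the principal 2×2 minors, det = det(Sigma):
  tr = 3 + 8 + 5 = 16,
  c_1 = (3·8 - (0)²) + (3·5 - (0)²) + (8·5 - (0)²) = 24 + 15 + 40 = 79,
  det = 3·(8·5 - (0)²) - (0)·((0)·5 - (0)·(0)) + (0)·((0)·(0) - 8·(0)) = 3·(40) - (0)·(0) + (0)·(0) = 120.
  So p(λ) = λ³ - 16λ² + 79λ - 120.
Step 2 — look for an integer root (rational root theorem: any rational root is an integer divisor of 120). Testing λ = 3:
  p(3) = 27 - 144 + 237 - 120 = 0  ✓
  Dividing out (λ - 3): p(λ) = (λ - 3)(λ² - 13λ + 40).
Step 3 — remaining eigenvalues from the quadratic λ² - 13λ + 40 = 0:
  Δ = 13² - 4·40 = 169 - 160 = 9,  λ = (13 ± √9)/2 = (13 ± 3)/2 = 8 or 5.
  Sorted: λ_1 = 8,  λ_2 = 5,  λ_3 = 3  (check: sum = 16 = tr ✓).

Step 4 — unit eigenvector for λ_1 = 8: v spans the null space of (Sigma - λ_1 I), whose rows are
  r_1 = (-5, 0, 0),  r_2 = (0, 0, 0),  r_3 = (0, 0, -3).
  v is orthogonal to every row, so take v ∝ r_1 × r_3 = ((0)·(-3) - (0)·(0), (0)·(0) - (-5)·(-3), (-5)·(0) - (0)·(0)) = (0, -15, 0).
  Rescale (divide by 15; multiply by -1 so the first nonzero entry is positive): u = (0, 1, 0).
  ||u|| = √((0)² + (1)² + (0)²) = √(1) = 1,  v_1 = u/||u|| ≈ (0, 1, 0) (||v_1|| = 1).

λ_1 = 8,  λ_2 = 5,  λ_3 = 3;  v_1 ≈ (0, 1, 0)


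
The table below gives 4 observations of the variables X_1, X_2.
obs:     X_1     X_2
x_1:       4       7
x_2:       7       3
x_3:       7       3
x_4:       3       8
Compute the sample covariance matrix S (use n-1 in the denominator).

Step 1 — column means:
  mean(X_1) = (4 + 7 + 7 + 3) / 4 = 21/4 = 5.25
  mean(X_2) = (7 + 3 + 3 + 8) / 4 = 21/4 = 5.25

Step 2 — sample covariance S[i,j] = (1/(n-1)) · Σ_k (x_{k,i} - mean_i) · (x_{k,j} - mean_j), with n-1 = 3.
  S[X_1,X_1] = ((-1.25)·(-1.25) + (1.75)·(1.75) + (1.75)·(1.75) + (-2.25)·(-2.25)) / 3 = 12.75/3 = 4.25
  S[X_1,X_2] = ((-1.25)·(1.75) + (1.75)·(-2.25) + (1.75)·(-2.25) + (-2.25)·(2.75)) / 3 = -16.25/3 = -5.4167
  S[X_2,X_2] = ((1.75)·(1.75) + (-2.25)·(-2.25) + (-2.25)·(-2.25) + (2.75)·(2.75)) / 3 = 20.75/3 = 6.9167

S is symmetric (S[j,i] = S[i,j]). Assembling:

S = [[4.25, -5.4167],
 [-5.4167, 6.9167]]


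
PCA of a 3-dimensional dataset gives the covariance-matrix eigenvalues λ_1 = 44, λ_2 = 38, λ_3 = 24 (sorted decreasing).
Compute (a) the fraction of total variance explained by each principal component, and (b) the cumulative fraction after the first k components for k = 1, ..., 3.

Step 1 — total variance = trace(Sigma) = Σ λ_i = 44 + 38 + 24 = 106.

Step 2 — fraction explained by component i = λ_i / Σ λ:
  PC1: 44/106 = 0.4151
  PC2: 38/106 = 0.3585
  PC3: 24/106 = 0.2264

Step 3 — cumulative fraction after k components = (λ_1 + ... + λ_k) / Σ λ:
  k = 1: 44/106 = 0.4151
  k = 2: (44 + 38)/106 = 82/106 = 0.7736
  k = 3: (44 + 38 + 24)/106 = 106/106 = 1

Summary (fraction, with percent):

explained: PC1 0.4151 (41.51%), PC2 0.3585 (35.85%), PC3 0.2264 (22.64%);  cumulative: 0.4151, 0.7736, 1


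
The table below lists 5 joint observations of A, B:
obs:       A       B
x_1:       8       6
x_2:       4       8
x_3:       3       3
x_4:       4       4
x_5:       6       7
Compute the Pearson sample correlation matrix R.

Step 1 — column means:
  mean(A) = (8 + 4 + 3 + 4 + 6) / 5 = 25/5 = 5
  mean(B) = (6 + 8 + 3 + 4 + 7) / 5 = 28/5 = 5.6

Step 2 — sample variances and covariances s[i,j] = (1/(n-1)) · Σ_k (x_{k,i} - mean_i) · (x_{k,j} - mean_j), with n-1 = 4:
  s[A,A] = ((3)·(3) + (-1)·(-1) + (-2)·(-2) + (-1)·(-1) + (1)·(1)) / 4 = 16/4 = 4
  s[A,B] = ((3)·(0.4) + (-1)·(2.4) + (-2)·(-2.6) + (-1)·(-1.6) + (1)·(1.4)) / 4 = 7/4 = 1.75
  s[B,B] = ((0.4)·(0.4) + (2.4)·(2.4) + (-2.6)·(-2.6) + (-1.6)·(-1.6) + (1.4)·(1.4)) / 4 = 17.2/4 = 4.3
  Sample standard deviations s_i = √(s[i,i]):
  s(A) = √(4) = 2
  s(B) = √(4.3) = 2.0736

Step 3 — r_{ij} = s_{ij} / (s_i · s_j):
  r[A,A] = 1 (diagonal).
  r[A,B] = 1.75 / (2 · 2.0736) = 1.75 / 4.1473 = 0.422
  r[B,B] = 1 (diagonal).

R is symmetric with unit diagonal. Assembling:

R = [[1, 0.422],
 [0.422, 1]]


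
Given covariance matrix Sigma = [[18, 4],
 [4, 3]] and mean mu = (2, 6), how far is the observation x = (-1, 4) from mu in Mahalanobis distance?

Step 1 — centre the observation: (x - mu) = (-3, -2).

Step 2 — invert Sigma. det(Sigma) = 18·3 - (4)² = 38.
  Sigma^{-1} = (1/det) · [[d, -b], [-b, a]] = [[0.0789, -0.1053],
 [-0.1053, 0.4737]].

Step 3 — form the quadratic (x - mu)^T · Sigma^{-1} · (x - mu):
  Sigma^{-1} · (x - mu) = (-0.0263, -0.6316).
  (x - mu)^T · [Sigma^{-1} · (x - mu)] = (-3)·(-0.0263) + (-2)·(-0.6316) = 1.3421.

Step 4 — take square root: d = √(1.3421) ≈ 1.1585.

d(x, mu) = √(1.3421) ≈ 1.1585


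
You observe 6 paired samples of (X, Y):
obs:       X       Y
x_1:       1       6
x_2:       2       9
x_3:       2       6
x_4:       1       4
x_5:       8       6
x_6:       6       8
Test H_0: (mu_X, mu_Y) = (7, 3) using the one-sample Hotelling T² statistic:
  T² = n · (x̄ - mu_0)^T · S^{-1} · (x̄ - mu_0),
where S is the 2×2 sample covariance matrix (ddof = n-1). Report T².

Step 1 — sample mean vector:
  mean(X) = (1 + 2 + 2 + 1 + 8 + 6) / 6 = 20/6 = 3.3333
  mean(Y) = (6 + 9 + 6 + 4 + 6 + 8) / 6 = 39/6 = 6.5
  x̄ = (3.3333, 6.5),  deviation x̄ - mu_0 = (3.3333, 6.5) - (7, 3) = (-3.6667, 3.5).

Step 2 — sample covariance matrix, S[i,j] = (1/(n-1)) · Σ_k (x_{k,i} - mean_i) · (x_{k,j} - mean_j), divisor n-1 = 5:
  S[X,X] = ((-2.3333)·(-2.3333) + (-1.3333)·(-1.3333) + (-1.3333)·(-1.3333) + (-2.3333)·(-2.3333) + (4.6667)·(4.6667) + (2.6667)·(2.6667)) / 5 = 43.3333/5 = 8.6667
  S[X,Y] = ((-2.3333)·(-0.5) + (-1.3333)·(2.5) + (-1.3333)·(-0.5) + (-2.3333)·(-2.5) + (4.6667)·(-0.5) + (2.6667)·(1.5)) / 5 = 6/5 = 1.2
  S[Y,Y] = ((-0.5)·(-0.5) + (2.5)·(2.5) + (-0.5)·(-0.5) + (-2.5)·(-2.5) + (-0.5)·(-0.5) + (1.5)·(1.5)) / 5 = 15.5/5 = 3.1
  S = [[8.6667, 1.2],
 [1.2, 3.1]].

Step 3 — invert S. det(S) = 8.6667·3.1 - (1.2)² = 25.4267.
  S^{-1} = (1/det) · [[d, -b], [-b, a]] = [[0.1219, -0.0472],
 [-0.0472, 0.3408]].

Step 4 — quadratic form (x̄ - mu_0)^T · S^{-1} · (x̄ - mu_0):
  S^{-1} · (x̄ - mu_0) = (-0.6122, 1.366),
  (x̄ - mu_0)^T · [...] = (-3.6667)·(-0.6122) + (3.5)·(1.366) = 7.0259.

Step 5 — scale by n: T² = 6 · 7.0259 = 42.1552.

T² ≈ 42.1552


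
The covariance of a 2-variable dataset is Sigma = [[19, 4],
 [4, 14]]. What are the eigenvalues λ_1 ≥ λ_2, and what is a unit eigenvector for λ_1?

Step 1 — characteristic polynomial of 2×2 Sigma:
  det(Sigma - λI) = λ² - trace · λ + det = 0.
  trace = 19 + 14 = 33, det = 19·14 - (4)² = 250.
Step 2 — discriminant:
  Δ = trace² - 4·det = 1089 - 1000 = 89.
Step 3 — eigenvalues:
  λ = (trace ± √Δ)/2 = (33 ± 9.434)/2,
  λ_1 = 21.217,  λ_2 = 11.783.

Step 4 — unit eigenvector for λ_1: solve (Sigma - λ_1 I)v = 0. First row:
  (19 - 21.217)·v_x + (4)·v_y = 0, i.e. (-2.217)·v_x + (4)·v_y = 0,
  so v ∝ (b, λ_1 - a) = (4, 2.217) = u.
  ||u|| = √((4)² + (2.217)²) = √(20.915) ≈ 4.5733,
  v_1 = u/||u|| ≈ (0.8746, 0.4848) (||v_1|| = 1).

λ_1 = 21.217,  λ_2 = 11.783;  v_1 ≈ (0.8746, 0.4848)


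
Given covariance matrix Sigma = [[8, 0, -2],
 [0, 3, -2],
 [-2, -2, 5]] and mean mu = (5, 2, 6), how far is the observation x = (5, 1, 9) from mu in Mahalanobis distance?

Step 1 — centre the observation: (x - mu) = (0, -1, 3).

Step 2 — invert Sigma (cofactor / det for 3×3, or solve directly):
  Sigma^{-1} = [[0.1447, 0.0526, 0.0789],
 [0.0526, 0.4737, 0.2105],
 [0.0789, 0.2105, 0.3158]].

Step 3 — form the quadratic (x - mu)^T · Sigma^{-1} · (x - mu):
  Sigma^{-1} · (x - mu) = (0.1842, 0.1579, 0.7368).
  (x - mu)^T · [Sigma^{-1} · (x - mu)] = (0)·(0.1842) + (-1)·(0.1579) + (3)·(0.7368) = 2.0526.

Step 4 — take square root: d = √(2.0526) ≈ 1.4327.

d(x, mu) = √(2.0526) ≈ 1.4327


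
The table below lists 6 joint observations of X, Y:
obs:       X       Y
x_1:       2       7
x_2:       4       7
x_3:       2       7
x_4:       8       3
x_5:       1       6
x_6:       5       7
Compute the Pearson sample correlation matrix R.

Step 1 — column means:
  mean(X) = (2 + 4 + 2 + 8 + 1 + 5) / 6 = 22/6 = 3.6667
  mean(Y) = (7 + 7 + 7 + 3 + 6 + 7) / 6 = 37/6 = 6.1667

Step 2 — sample variances and covariances s[i,j] = (1/(n-1)) · Σ_k (x_{k,i} - mean_i) · (x_{k,j} - mean_j), with n-1 = 5:
  s[X,X] = ((-1.6667)·(-1.6667) + (0.3333)·(0.3333) + (-1.6667)·(-1.6667) + (4.3333)·(4.3333) + (-2.6667)·(-2.6667) + (1.3333)·(1.3333)) / 5 = 33.3333/5 = 6.6667
  s[X,Y] = ((-1.6667)·(0.8333) + (0.3333)·(0.8333) + (-1.6667)·(0.8333) + (4.3333)·(-3.1667) + (-2.6667)·(-0.1667) + (1.3333)·(0.8333)) / 5 = -14.6667/5 = -2.9333
  s[Y,Y] = ((0.8333)·(0.8333) + (0.8333)·(0.8333) + (0.8333)·(0.8333) + (-3.1667)·(-3.1667) + (-0.1667)·(-0.1667) + (0.8333)·(0.8333)) / 5 = 12.8333/5 = 2.5667
  Sample standard deviations s_i = √(s[i,i]):
  s(X) = √(6.6667) = 2.582
  s(Y) = √(2.5667) = 1.6021

Step 3 — r_{ij} = s_{ij} / (s_i · s_j):
  r[X,X] = 1 (diagonal).
  r[X,Y] = -2.9333 / (2.582 · 1.6021) = -2.9333 / 4.1366 = -0.7091
  r[Y,Y] = 1 (diagonal).

R is symmetric with unit diagonal. Assembling:

R = [[1, -0.7091],
 [-0.7091, 1]]


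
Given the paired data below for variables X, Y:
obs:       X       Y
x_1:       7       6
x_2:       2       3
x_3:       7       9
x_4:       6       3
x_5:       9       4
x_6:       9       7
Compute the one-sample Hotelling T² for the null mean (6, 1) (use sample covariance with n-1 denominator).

Step 1 — sample mean vector:
  mean(X) = (7 + 2 + 7 + 6 + 9 + 9) / 6 = 40/6 = 6.6667
  mean(Y) = (6 + 3 + 9 + 3 + 4 + 7) / 6 = 32/6 = 5.3333
  x̄ = (6.6667, 5.3333),  deviation x̄ - mu_0 = (6.6667, 5.3333) - (6, 1) = (0.6667, 4.3333).

Step 2 — sample covariance matrix, S[i,j] = (1/(n-1)) · Σ_k (x_{k,i} - mean_i) · (x_{k,j} - mean_j), divisor n-1 = 5:
  S[X,X] = ((0.3333)·(0.3333) + (-4.6667)·(-4.6667) + (0.3333)·(0.3333) + (-0.6667)·(-0.6667) + (2.3333)·(2.3333) + (2.3333)·(2.3333)) / 5 = 33.3333/5 = 6.6667
  S[X,Y] = ((0.3333)·(0.6667) + (-4.6667)·(-2.3333) + (0.3333)·(3.6667) + (-0.6667)·(-2.3333) + (2.3333)·(-1.3333) + (2.3333)·(1.6667)) / 5 = 14.6667/5 = 2.9333
  S[Y,Y] = ((0.6667)·(0.6667) + (-2.3333)·(-2.3333) + (3.6667)·(3.6667) + (-2.3333)·(-2.3333) + (-1.3333)·(-1.3333) + (1.6667)·(1.6667)) / 5 = 29.3333/5 = 5.8667
  S = [[6.6667, 2.9333],
 [2.9333, 5.8667]].

Step 3 — invert S. det(S) = 6.6667·5.8667 - (2.9333)² = 30.5067.
  S^{-1} = (1/det) · [[d, -b], [-b, a]] = [[0.1923, -0.0962],
 [-0.0962, 0.2185]].

Step 4 — quadratic form (x̄ - mu_0)^T · S^{-1} · (x̄ - mu_0):
  S^{-1} · (x̄ - mu_0) = (-0.2885, 0.8829),
  (x̄ - mu_0)^T · [...] = (0.6667)·(-0.2885) + (4.3333)·(0.8829) = 3.6334.

Step 5 — scale by n: T² = 6 · 3.6334 = 21.8007.

T² ≈ 21.8007


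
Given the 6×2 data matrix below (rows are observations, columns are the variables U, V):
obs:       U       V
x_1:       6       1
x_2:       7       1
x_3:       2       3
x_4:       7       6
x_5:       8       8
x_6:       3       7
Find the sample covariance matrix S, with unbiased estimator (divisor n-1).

Step 1 — column means:
  mean(U) = (6 + 7 + 2 + 7 + 8 + 3) / 6 = 33/6 = 5.5
  mean(V) = (1 + 1 + 3 + 6 + 8 + 7) / 6 = 26/6 = 4.3333

Step 2 — sample covariance S[i,j] = (1/(n-1)) · Σ_k (x_{k,i} - mean_i) · (x_{k,j} - mean_j), with n-1 = 5.
  S[U,U] = ((0.5)·(0.5) + (1.5)·(1.5) + (-3.5)·(-3.5) + (1.5)·(1.5) + (2.5)·(2.5) + (-2.5)·(-2.5)) / 5 = 29.5/5 = 5.9
  S[U,V] = ((0.5)·(-3.3333) + (1.5)·(-3.3333) + (-3.5)·(-1.3333) + (1.5)·(1.6667) + (2.5)·(3.6667) + (-2.5)·(2.6667)) / 5 = 3/5 = 0.6
  S[V,V] = ((-3.3333)·(-3.3333) + (-3.3333)·(-3.3333) + (-1.3333)·(-1.3333) + (1.6667)·(1.6667) + (3.6667)·(3.6667) + (2.6667)·(2.6667)) / 5 = 47.3333/5 = 9.4667

S is symmetric (S[j,i] = S[i,j]). Assembling:

S = [[5.9, 0.6],
 [0.6, 9.4667]]


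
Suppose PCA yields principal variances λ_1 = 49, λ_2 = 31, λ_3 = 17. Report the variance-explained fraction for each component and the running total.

Step 1 — total variance = trace(Sigma) = Σ λ_i = 49 + 31 + 17 = 97.

Step 2 — fraction explained by component i = λ_i / Σ λ:
  PC1: 49/97 = 0.5052
  PC2: 31/97 = 0.3196
  PC3: 17/97 = 0.1753

Step 3 — cumulative fraction after k components = (λ_1 + ... + λ_k) / Σ λ:
  k = 1: 49/97 = 0.5052
  k = 2: (49 + 31)/97 = 80/97 = 0.8247
  k = 3: (49 + 31 + 17)/97 = 97/97 = 1

Summary (fraction, with percent):

explained: PC1 0.5052 (50.52%), PC2 0.3196 (31.96%), PC3 0.1753 (17.53%);  cumulative: 0.5052, 0.8247, 1


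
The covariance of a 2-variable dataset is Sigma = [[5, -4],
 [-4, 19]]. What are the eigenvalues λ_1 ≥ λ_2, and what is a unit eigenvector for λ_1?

Step 1 — characteristic polynomial of 2×2 Sigma:
  det(Sigma - λI) = λ² - trace · λ + det = 0.
  trace = 5 + 19 = 24, det = 5·19 - (-4)² = 79.
Step 2 — discriminant:
  Δ = trace² - 4·det = 576 - 316 = 260.
Step 3 — eigenvalues:
  λ = (trace ± √Δ)/2 = (24 ± 16.1245)/2,
  λ_1 = 20.0623,  λ_2 = 3.9377.

Step 4 — unit eigenvector for λ_1: solve (Sigma - λ_1 I)v = 0. First row:
  (5 - 20.0623)·v_x + (-4)·v_y = 0, i.e. (-15.0623)·v_x + (-4)·v_y = 0,
  so v ∝ (b, λ_1 - a) = (-4, 15.0623); multiply by -1 so the first entry is positive: u = (4, -15.0623).
  ||u|| = √((4)² + (-15.0623)²) = √(242.8716) ≈ 15.5843,
  v_1 = u/||u|| ≈ (0.2567, -0.9665) (||v_1|| = 1).

λ_1 = 20.0623,  λ_2 = 3.9377;  v_1 ≈ (0.2567, -0.9665)


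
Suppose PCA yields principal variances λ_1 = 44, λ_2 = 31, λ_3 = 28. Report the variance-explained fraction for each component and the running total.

Step 1 — total variance = trace(Sigma) = Σ λ_i = 44 + 31 + 28 = 103.

Step 2 — fraction explained by component i = λ_i / Σ λ:
  PC1: 44/103 = 0.4272
  PC2: 31/103 = 0.301
  PC3: 28/103 = 0.2718

Step 3 — cumulative fraction after k components = (λ_1 + ... + λ_k) / Σ λ:
  k = 1: 44/103 = 0.4272
  k = 2: (44 + 31)/103 = 75/103 = 0.7282
  k = 3: (44 + 31 + 28)/103 = 103/103 = 1

Summary (fraction, with percent):

explained: PC1 0.4272 (42.72%), PC2 0.301 (30.1%), PC3 0.2718 (27.18%);  cumulative: 0.4272, 0.7282, 1


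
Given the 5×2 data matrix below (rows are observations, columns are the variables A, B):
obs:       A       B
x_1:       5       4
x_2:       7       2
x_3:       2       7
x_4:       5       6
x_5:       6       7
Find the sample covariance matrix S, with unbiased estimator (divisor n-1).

Step 1 — column means:
  mean(A) = (5 + 7 + 2 + 5 + 6) / 5 = 25/5 = 5
  mean(B) = (4 + 2 + 7 + 6 + 7) / 5 = 26/5 = 5.2

Step 2 — sample covariance S[i,j] = (1/(n-1)) · Σ_k (x_{k,i} - mean_i) · (x_{k,j} - mean_j), with n-1 = 4.
  S[A,A] = ((0)·(0) + (2)·(2) + (-3)·(-3) + (0)·(0) + (1)·(1)) / 4 = 14/4 = 3.5
  S[A,B] = ((0)·(-1.2) + (2)·(-3.2) + (-3)·(1.8) + (0)·(0.8) + (1)·(1.8)) / 4 = -10/4 = -2.5
  S[B,B] = ((-1.2)·(-1.2) + (-3.2)·(-3.2) + (1.8)·(1.8) + (0.8)·(0.8) + (1.8)·(1.8)) / 4 = 18.8/4 = 4.7

S is symmetric (S[j,i] = S[i,j]). Assembling:

S = [[3.5, -2.5],
 [-2.5, 4.7]]
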